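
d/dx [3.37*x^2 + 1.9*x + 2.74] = 6.74*x + 1.9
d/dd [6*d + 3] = 6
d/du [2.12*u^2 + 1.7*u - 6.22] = 4.24*u + 1.7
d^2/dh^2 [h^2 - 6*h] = 2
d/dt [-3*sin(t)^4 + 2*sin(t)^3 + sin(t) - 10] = (-12*sin(t)^3 + 6*sin(t)^2 + 1)*cos(t)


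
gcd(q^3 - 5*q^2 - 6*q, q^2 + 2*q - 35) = 1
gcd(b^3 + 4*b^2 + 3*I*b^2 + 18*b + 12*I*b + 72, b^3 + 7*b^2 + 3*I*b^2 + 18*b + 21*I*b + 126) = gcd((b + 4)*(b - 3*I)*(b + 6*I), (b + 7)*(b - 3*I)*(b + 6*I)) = b^2 + 3*I*b + 18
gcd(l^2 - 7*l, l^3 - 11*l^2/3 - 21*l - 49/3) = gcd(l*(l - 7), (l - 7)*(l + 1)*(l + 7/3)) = l - 7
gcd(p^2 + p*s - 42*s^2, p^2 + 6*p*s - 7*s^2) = p + 7*s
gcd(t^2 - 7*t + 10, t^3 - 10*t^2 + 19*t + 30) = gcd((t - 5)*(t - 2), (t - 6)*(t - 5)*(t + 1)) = t - 5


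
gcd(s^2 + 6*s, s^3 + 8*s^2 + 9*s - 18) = s + 6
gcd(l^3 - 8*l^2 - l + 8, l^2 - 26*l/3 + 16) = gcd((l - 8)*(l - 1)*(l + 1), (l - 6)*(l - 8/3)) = 1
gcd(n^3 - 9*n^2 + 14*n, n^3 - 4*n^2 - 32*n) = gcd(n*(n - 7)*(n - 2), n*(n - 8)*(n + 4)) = n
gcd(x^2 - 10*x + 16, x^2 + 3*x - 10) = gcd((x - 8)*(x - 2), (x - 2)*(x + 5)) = x - 2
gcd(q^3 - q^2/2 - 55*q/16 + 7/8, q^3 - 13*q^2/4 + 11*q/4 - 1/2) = q^2 - 9*q/4 + 1/2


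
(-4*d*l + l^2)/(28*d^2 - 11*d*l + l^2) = -l/(7*d - l)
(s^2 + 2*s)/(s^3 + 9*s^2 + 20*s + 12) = s/(s^2 + 7*s + 6)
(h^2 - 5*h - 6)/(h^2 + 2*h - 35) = (h^2 - 5*h - 6)/(h^2 + 2*h - 35)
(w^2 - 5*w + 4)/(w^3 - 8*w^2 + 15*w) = (w^2 - 5*w + 4)/(w*(w^2 - 8*w + 15))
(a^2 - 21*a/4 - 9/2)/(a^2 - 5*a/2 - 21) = (4*a + 3)/(2*(2*a + 7))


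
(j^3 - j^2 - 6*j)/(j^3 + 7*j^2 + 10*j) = (j - 3)/(j + 5)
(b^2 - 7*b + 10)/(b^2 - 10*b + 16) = (b - 5)/(b - 8)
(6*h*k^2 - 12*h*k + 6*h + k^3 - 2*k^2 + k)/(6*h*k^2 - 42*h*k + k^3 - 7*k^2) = (k^2 - 2*k + 1)/(k*(k - 7))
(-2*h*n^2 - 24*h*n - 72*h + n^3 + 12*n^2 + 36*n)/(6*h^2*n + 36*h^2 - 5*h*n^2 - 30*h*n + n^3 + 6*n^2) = (-n - 6)/(3*h - n)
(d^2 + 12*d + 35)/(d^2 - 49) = (d + 5)/(d - 7)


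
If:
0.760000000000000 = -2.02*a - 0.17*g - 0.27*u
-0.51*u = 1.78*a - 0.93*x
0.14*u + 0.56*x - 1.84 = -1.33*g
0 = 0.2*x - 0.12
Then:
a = -1.08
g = 0.62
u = 4.85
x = 0.60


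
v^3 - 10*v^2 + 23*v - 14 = (v - 7)*(v - 2)*(v - 1)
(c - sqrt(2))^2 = c^2 - 2*sqrt(2)*c + 2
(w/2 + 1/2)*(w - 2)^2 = w^3/2 - 3*w^2/2 + 2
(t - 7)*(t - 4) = t^2 - 11*t + 28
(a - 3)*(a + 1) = a^2 - 2*a - 3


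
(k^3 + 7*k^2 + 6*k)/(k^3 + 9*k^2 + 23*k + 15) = k*(k + 6)/(k^2 + 8*k + 15)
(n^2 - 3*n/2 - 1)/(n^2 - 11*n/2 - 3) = (n - 2)/(n - 6)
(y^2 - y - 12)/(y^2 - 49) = (y^2 - y - 12)/(y^2 - 49)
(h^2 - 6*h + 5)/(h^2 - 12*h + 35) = (h - 1)/(h - 7)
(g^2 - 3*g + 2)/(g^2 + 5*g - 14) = (g - 1)/(g + 7)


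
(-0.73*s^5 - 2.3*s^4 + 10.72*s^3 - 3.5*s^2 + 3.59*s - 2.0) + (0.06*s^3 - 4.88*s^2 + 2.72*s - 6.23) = -0.73*s^5 - 2.3*s^4 + 10.78*s^3 - 8.38*s^2 + 6.31*s - 8.23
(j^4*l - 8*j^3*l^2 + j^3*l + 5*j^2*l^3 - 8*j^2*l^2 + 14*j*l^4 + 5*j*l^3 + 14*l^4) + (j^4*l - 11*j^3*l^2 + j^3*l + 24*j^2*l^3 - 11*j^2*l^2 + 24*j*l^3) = 2*j^4*l - 19*j^3*l^2 + 2*j^3*l + 29*j^2*l^3 - 19*j^2*l^2 + 14*j*l^4 + 29*j*l^3 + 14*l^4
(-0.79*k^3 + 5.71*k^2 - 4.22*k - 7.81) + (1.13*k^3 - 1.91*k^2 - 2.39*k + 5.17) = 0.34*k^3 + 3.8*k^2 - 6.61*k - 2.64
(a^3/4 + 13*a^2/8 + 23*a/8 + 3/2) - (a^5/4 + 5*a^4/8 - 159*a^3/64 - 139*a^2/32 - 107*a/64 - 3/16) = -a^5/4 - 5*a^4/8 + 175*a^3/64 + 191*a^2/32 + 291*a/64 + 27/16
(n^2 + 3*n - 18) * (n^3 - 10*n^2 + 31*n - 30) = n^5 - 7*n^4 - 17*n^3 + 243*n^2 - 648*n + 540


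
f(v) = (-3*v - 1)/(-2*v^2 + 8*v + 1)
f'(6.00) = -0.44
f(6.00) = 0.83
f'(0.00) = 5.00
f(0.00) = -1.00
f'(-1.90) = -0.02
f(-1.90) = -0.22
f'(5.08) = -1.71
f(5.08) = 1.63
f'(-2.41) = -0.02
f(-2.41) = -0.21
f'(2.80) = -0.89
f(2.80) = -1.22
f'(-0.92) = 0.06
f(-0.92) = -0.22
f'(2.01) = -0.34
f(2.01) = -0.78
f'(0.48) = 0.09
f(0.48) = -0.56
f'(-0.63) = 0.22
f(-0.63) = -0.18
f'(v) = (-3*v - 1)*(4*v - 8)/(-2*v^2 + 8*v + 1)^2 - 3/(-2*v^2 + 8*v + 1) = (-6*v^2 - 4*v + 5)/(4*v^4 - 32*v^3 + 60*v^2 + 16*v + 1)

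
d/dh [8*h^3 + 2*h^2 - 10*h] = 24*h^2 + 4*h - 10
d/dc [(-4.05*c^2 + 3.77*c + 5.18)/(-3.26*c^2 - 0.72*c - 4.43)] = (15.2062*c^2 + 69.6566*c - 12.9715)/(10.6276*c^4 + 4.6944*c^3 + 29.402*c^2 + 6.3792*c + 19.6249)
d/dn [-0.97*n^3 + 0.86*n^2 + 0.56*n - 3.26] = -2.91*n^2 + 1.72*n + 0.56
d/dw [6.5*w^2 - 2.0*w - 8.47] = 13.0*w - 2.0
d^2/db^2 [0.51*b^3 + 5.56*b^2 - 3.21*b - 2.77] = 3.06*b + 11.12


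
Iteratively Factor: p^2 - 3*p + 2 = (p - 2)*(p - 1)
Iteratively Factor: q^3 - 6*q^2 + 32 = (q - 4)*(q^2 - 2*q - 8) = (q - 4)^2*(q + 2)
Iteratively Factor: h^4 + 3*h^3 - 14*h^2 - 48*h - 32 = (h - 4)*(h^3 + 7*h^2 + 14*h + 8) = (h - 4)*(h + 1)*(h^2 + 6*h + 8) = (h - 4)*(h + 1)*(h + 4)*(h + 2)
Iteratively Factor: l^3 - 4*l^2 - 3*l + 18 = (l - 3)*(l^2 - l - 6) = (l - 3)^2*(l + 2)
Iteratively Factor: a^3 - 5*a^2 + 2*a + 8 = (a - 4)*(a^2 - a - 2) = (a - 4)*(a - 2)*(a + 1)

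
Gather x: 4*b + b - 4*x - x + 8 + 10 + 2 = 5*b - 5*x + 20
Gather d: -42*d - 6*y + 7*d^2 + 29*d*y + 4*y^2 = 7*d^2 + d*(29*y - 42) + 4*y^2 - 6*y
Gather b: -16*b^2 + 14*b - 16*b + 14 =-16*b^2 - 2*b + 14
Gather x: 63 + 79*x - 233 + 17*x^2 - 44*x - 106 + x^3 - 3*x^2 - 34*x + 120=x^3 + 14*x^2 + x - 156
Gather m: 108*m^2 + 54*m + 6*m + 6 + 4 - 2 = 108*m^2 + 60*m + 8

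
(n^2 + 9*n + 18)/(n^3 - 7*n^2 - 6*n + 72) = (n + 6)/(n^2 - 10*n + 24)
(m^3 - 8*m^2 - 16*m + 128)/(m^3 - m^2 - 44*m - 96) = (m - 4)/(m + 3)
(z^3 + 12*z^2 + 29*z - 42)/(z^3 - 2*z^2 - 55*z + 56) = (z + 6)/(z - 8)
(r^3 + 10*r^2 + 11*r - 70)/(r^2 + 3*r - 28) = (r^2 + 3*r - 10)/(r - 4)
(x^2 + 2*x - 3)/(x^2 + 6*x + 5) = (x^2 + 2*x - 3)/(x^2 + 6*x + 5)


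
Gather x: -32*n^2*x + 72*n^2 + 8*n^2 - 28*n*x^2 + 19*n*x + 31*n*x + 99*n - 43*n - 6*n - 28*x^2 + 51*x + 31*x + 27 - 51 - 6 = 80*n^2 + 50*n + x^2*(-28*n - 28) + x*(-32*n^2 + 50*n + 82) - 30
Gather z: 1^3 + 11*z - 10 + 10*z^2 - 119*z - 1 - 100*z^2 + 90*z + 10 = -90*z^2 - 18*z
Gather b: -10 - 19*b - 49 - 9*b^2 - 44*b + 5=-9*b^2 - 63*b - 54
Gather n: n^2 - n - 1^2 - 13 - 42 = n^2 - n - 56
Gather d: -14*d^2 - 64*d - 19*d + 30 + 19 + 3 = -14*d^2 - 83*d + 52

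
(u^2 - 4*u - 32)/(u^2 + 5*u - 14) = (u^2 - 4*u - 32)/(u^2 + 5*u - 14)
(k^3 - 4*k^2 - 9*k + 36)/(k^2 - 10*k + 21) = (k^2 - k - 12)/(k - 7)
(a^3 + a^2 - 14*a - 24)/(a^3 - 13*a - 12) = (a + 2)/(a + 1)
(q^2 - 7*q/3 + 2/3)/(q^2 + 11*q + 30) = (3*q^2 - 7*q + 2)/(3*(q^2 + 11*q + 30))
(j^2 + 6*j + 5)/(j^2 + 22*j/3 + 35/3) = 3*(j + 1)/(3*j + 7)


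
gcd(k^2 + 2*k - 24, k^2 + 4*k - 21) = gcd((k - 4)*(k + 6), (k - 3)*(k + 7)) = 1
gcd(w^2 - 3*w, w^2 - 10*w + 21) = w - 3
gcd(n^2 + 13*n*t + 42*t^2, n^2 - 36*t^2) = n + 6*t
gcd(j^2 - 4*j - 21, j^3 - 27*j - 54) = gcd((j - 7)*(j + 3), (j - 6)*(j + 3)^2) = j + 3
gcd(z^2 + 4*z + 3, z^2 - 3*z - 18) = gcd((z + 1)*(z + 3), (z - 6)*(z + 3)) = z + 3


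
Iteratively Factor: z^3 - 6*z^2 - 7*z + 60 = (z - 5)*(z^2 - z - 12) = (z - 5)*(z + 3)*(z - 4)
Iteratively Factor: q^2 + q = (q + 1)*(q)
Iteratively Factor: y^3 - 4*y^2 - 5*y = (y - 5)*(y^2 + y) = (y - 5)*(y + 1)*(y)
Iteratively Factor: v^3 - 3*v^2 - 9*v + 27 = (v + 3)*(v^2 - 6*v + 9) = (v - 3)*(v + 3)*(v - 3)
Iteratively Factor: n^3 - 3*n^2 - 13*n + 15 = (n - 1)*(n^2 - 2*n - 15) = (n - 1)*(n + 3)*(n - 5)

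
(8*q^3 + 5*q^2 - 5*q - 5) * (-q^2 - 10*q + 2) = -8*q^5 - 85*q^4 - 29*q^3 + 65*q^2 + 40*q - 10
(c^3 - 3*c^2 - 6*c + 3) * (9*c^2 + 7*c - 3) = 9*c^5 - 20*c^4 - 78*c^3 - 6*c^2 + 39*c - 9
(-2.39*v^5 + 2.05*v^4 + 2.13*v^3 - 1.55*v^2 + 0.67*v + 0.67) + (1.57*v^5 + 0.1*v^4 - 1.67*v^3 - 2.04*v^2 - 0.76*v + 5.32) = -0.82*v^5 + 2.15*v^4 + 0.46*v^3 - 3.59*v^2 - 0.09*v + 5.99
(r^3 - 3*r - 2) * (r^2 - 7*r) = r^5 - 7*r^4 - 3*r^3 + 19*r^2 + 14*r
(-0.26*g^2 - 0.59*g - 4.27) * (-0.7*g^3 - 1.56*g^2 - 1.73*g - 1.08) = 0.182*g^5 + 0.8186*g^4 + 4.3592*g^3 + 7.9627*g^2 + 8.0243*g + 4.6116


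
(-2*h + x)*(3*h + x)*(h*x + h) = -6*h^3*x - 6*h^3 + h^2*x^2 + h^2*x + h*x^3 + h*x^2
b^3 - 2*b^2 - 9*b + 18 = (b - 3)*(b - 2)*(b + 3)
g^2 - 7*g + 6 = (g - 6)*(g - 1)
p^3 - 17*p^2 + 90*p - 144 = (p - 8)*(p - 6)*(p - 3)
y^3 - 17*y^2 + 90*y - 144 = (y - 8)*(y - 6)*(y - 3)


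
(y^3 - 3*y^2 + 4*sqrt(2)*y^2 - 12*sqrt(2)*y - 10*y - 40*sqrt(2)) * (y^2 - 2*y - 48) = y^5 - 5*y^4 + 4*sqrt(2)*y^4 - 52*y^3 - 20*sqrt(2)*y^3 - 208*sqrt(2)*y^2 + 164*y^2 + 480*y + 656*sqrt(2)*y + 1920*sqrt(2)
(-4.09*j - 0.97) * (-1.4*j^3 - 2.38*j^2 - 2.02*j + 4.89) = 5.726*j^4 + 11.0922*j^3 + 10.5704*j^2 - 18.0407*j - 4.7433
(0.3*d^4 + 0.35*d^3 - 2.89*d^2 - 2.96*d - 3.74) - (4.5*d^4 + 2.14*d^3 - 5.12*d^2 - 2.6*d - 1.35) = -4.2*d^4 - 1.79*d^3 + 2.23*d^2 - 0.36*d - 2.39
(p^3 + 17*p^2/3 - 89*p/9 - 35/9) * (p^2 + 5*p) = p^5 + 32*p^4/3 + 166*p^3/9 - 160*p^2/3 - 175*p/9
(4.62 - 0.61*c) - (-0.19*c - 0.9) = 5.52 - 0.42*c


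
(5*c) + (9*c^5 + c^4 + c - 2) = 9*c^5 + c^4 + 6*c - 2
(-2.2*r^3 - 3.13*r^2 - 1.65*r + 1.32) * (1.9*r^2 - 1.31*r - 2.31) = -4.18*r^5 - 3.065*r^4 + 6.0473*r^3 + 11.8998*r^2 + 2.0823*r - 3.0492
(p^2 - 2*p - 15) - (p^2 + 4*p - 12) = -6*p - 3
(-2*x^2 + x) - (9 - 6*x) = -2*x^2 + 7*x - 9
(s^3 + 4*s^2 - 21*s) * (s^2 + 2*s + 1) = s^5 + 6*s^4 - 12*s^3 - 38*s^2 - 21*s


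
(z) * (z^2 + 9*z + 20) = z^3 + 9*z^2 + 20*z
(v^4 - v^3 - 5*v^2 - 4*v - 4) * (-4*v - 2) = -4*v^5 + 2*v^4 + 22*v^3 + 26*v^2 + 24*v + 8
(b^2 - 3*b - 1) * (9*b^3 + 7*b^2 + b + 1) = 9*b^5 - 20*b^4 - 29*b^3 - 9*b^2 - 4*b - 1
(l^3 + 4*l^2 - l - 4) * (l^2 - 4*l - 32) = l^5 - 49*l^3 - 128*l^2 + 48*l + 128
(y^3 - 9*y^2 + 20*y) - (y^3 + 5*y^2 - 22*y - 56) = -14*y^2 + 42*y + 56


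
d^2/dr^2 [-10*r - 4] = 0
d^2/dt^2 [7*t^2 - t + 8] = 14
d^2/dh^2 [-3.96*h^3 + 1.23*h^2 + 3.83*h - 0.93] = 2.46 - 23.76*h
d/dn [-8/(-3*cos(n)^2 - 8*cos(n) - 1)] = 16*(3*cos(n) + 4)*sin(n)/(3*cos(n)^2 + 8*cos(n) + 1)^2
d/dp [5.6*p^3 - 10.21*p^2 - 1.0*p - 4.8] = 16.8*p^2 - 20.42*p - 1.0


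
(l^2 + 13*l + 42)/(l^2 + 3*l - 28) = (l + 6)/(l - 4)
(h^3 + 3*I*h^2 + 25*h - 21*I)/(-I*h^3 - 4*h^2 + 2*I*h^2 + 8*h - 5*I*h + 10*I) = (I*h^3 - 3*h^2 + 25*I*h + 21)/(h^3 + h^2*(-2 - 4*I) + h*(5 + 8*I) - 10)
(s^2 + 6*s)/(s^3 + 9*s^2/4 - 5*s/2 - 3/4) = 4*s*(s + 6)/(4*s^3 + 9*s^2 - 10*s - 3)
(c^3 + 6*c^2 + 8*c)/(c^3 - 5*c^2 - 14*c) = (c + 4)/(c - 7)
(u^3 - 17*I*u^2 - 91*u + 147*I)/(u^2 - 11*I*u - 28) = (u^2 - 10*I*u - 21)/(u - 4*I)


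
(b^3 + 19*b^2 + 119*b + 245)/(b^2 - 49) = (b^2 + 12*b + 35)/(b - 7)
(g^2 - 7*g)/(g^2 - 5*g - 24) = g*(7 - g)/(-g^2 + 5*g + 24)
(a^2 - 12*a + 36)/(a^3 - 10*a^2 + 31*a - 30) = (a^2 - 12*a + 36)/(a^3 - 10*a^2 + 31*a - 30)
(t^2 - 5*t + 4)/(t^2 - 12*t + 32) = (t - 1)/(t - 8)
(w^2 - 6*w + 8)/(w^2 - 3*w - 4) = (w - 2)/(w + 1)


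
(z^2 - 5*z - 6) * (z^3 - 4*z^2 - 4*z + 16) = z^5 - 9*z^4 + 10*z^3 + 60*z^2 - 56*z - 96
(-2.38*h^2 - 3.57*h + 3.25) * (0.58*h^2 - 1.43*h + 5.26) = -1.3804*h^4 + 1.3328*h^3 - 5.5287*h^2 - 23.4257*h + 17.095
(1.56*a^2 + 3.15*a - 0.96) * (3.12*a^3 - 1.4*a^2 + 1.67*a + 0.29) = 4.8672*a^5 + 7.644*a^4 - 4.8*a^3 + 7.0569*a^2 - 0.6897*a - 0.2784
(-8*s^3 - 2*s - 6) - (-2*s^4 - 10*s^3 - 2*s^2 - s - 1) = 2*s^4 + 2*s^3 + 2*s^2 - s - 5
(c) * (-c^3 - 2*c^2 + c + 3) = -c^4 - 2*c^3 + c^2 + 3*c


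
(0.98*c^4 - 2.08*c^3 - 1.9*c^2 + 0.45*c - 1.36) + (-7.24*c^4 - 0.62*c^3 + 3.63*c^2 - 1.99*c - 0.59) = -6.26*c^4 - 2.7*c^3 + 1.73*c^2 - 1.54*c - 1.95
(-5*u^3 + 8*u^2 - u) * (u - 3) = -5*u^4 + 23*u^3 - 25*u^2 + 3*u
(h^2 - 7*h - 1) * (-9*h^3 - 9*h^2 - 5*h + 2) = -9*h^5 + 54*h^4 + 67*h^3 + 46*h^2 - 9*h - 2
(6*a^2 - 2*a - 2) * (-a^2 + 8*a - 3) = -6*a^4 + 50*a^3 - 32*a^2 - 10*a + 6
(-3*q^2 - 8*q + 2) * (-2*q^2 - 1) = 6*q^4 + 16*q^3 - q^2 + 8*q - 2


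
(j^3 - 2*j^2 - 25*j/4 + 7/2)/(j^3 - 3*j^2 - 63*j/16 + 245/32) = 8*(2*j^2 + 3*j - 2)/(16*j^2 + 8*j - 35)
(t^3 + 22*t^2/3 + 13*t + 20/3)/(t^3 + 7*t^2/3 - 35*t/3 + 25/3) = (3*t^2 + 7*t + 4)/(3*t^2 - 8*t + 5)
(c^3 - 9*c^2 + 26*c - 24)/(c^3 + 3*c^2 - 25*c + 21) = (c^2 - 6*c + 8)/(c^2 + 6*c - 7)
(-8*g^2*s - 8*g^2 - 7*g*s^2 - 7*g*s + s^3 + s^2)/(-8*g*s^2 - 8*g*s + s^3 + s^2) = (g + s)/s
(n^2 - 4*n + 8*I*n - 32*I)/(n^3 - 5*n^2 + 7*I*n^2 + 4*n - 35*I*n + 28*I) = (n + 8*I)/(n^2 + n*(-1 + 7*I) - 7*I)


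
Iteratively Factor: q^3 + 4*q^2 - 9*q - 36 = (q + 3)*(q^2 + q - 12) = (q + 3)*(q + 4)*(q - 3)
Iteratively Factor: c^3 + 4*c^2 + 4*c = (c)*(c^2 + 4*c + 4) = c*(c + 2)*(c + 2)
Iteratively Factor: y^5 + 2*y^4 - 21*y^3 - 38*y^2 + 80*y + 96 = (y - 2)*(y^4 + 4*y^3 - 13*y^2 - 64*y - 48) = (y - 2)*(y + 3)*(y^3 + y^2 - 16*y - 16) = (y - 2)*(y + 1)*(y + 3)*(y^2 - 16) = (y - 2)*(y + 1)*(y + 3)*(y + 4)*(y - 4)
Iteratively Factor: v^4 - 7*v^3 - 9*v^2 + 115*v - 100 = (v - 5)*(v^3 - 2*v^2 - 19*v + 20) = (v - 5)*(v - 1)*(v^2 - v - 20) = (v - 5)^2*(v - 1)*(v + 4)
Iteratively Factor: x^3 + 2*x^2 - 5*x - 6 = (x - 2)*(x^2 + 4*x + 3) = (x - 2)*(x + 1)*(x + 3)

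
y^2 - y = y*(y - 1)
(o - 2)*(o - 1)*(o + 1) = o^3 - 2*o^2 - o + 2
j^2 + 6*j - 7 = (j - 1)*(j + 7)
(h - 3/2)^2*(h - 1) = h^3 - 4*h^2 + 21*h/4 - 9/4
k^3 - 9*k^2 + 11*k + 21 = (k - 7)*(k - 3)*(k + 1)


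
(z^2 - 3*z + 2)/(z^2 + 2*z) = (z^2 - 3*z + 2)/(z*(z + 2))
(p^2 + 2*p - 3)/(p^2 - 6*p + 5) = (p + 3)/(p - 5)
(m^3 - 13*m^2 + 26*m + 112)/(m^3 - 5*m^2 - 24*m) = (m^2 - 5*m - 14)/(m*(m + 3))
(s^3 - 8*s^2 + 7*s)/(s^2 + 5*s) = (s^2 - 8*s + 7)/(s + 5)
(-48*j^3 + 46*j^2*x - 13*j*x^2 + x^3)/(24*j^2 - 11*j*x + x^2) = -2*j + x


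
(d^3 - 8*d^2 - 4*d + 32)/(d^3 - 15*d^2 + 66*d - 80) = (d + 2)/(d - 5)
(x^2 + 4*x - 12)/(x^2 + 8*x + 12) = (x - 2)/(x + 2)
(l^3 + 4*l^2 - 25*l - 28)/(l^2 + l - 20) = (l^2 + 8*l + 7)/(l + 5)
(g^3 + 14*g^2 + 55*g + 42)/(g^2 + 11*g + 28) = (g^2 + 7*g + 6)/(g + 4)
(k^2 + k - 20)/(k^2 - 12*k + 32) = (k + 5)/(k - 8)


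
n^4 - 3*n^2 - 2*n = n*(n - 2)*(n + 1)^2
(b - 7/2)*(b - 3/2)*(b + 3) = b^3 - 2*b^2 - 39*b/4 + 63/4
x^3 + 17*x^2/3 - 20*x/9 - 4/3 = (x - 2/3)*(x + 1/3)*(x + 6)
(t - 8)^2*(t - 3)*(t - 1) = t^4 - 20*t^3 + 131*t^2 - 304*t + 192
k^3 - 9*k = k*(k - 3)*(k + 3)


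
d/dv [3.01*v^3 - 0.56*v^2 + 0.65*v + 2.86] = 9.03*v^2 - 1.12*v + 0.65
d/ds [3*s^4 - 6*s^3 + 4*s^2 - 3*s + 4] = 12*s^3 - 18*s^2 + 8*s - 3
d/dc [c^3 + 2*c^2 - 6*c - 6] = 3*c^2 + 4*c - 6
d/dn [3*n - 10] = 3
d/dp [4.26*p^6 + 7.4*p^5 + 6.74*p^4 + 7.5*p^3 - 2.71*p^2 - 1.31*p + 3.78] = 25.56*p^5 + 37.0*p^4 + 26.96*p^3 + 22.5*p^2 - 5.42*p - 1.31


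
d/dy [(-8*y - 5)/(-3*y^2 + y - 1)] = (24*y^2 - 8*y - (6*y - 1)*(8*y + 5) + 8)/(3*y^2 - y + 1)^2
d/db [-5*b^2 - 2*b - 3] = -10*b - 2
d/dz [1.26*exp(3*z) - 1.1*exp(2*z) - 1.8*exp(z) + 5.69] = (3.78*exp(2*z) - 2.2*exp(z) - 1.8)*exp(z)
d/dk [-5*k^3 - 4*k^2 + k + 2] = -15*k^2 - 8*k + 1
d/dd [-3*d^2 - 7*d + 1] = -6*d - 7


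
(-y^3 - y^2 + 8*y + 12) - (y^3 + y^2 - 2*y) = -2*y^3 - 2*y^2 + 10*y + 12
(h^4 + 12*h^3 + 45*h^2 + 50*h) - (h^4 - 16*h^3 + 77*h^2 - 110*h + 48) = 28*h^3 - 32*h^2 + 160*h - 48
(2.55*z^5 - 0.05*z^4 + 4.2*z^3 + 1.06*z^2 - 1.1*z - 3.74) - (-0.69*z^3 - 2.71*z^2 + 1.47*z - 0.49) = 2.55*z^5 - 0.05*z^4 + 4.89*z^3 + 3.77*z^2 - 2.57*z - 3.25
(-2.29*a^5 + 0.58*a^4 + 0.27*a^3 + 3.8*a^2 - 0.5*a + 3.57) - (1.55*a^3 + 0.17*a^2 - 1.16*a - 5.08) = -2.29*a^5 + 0.58*a^4 - 1.28*a^3 + 3.63*a^2 + 0.66*a + 8.65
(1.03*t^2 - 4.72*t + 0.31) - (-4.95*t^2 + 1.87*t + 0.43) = 5.98*t^2 - 6.59*t - 0.12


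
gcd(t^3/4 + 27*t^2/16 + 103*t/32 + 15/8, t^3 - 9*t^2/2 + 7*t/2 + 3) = 1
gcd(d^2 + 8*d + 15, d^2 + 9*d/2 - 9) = 1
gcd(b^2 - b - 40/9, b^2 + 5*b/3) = b + 5/3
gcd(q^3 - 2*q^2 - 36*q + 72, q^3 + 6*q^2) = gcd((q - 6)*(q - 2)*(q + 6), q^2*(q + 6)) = q + 6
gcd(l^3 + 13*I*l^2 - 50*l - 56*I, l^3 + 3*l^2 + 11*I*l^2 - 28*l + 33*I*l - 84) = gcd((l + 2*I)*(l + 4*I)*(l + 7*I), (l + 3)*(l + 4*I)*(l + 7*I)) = l^2 + 11*I*l - 28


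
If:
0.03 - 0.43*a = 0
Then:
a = 0.07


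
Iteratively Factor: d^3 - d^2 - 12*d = (d - 4)*(d^2 + 3*d) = d*(d - 4)*(d + 3)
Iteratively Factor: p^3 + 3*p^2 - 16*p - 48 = (p + 3)*(p^2 - 16) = (p + 3)*(p + 4)*(p - 4)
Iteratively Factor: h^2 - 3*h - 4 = (h - 4)*(h + 1)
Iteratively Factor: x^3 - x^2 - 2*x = (x)*(x^2 - x - 2) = x*(x + 1)*(x - 2)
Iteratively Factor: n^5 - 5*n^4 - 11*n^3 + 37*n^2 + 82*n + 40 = (n - 4)*(n^4 - n^3 - 15*n^2 - 23*n - 10) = (n - 4)*(n + 1)*(n^3 - 2*n^2 - 13*n - 10) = (n - 4)*(n + 1)^2*(n^2 - 3*n - 10) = (n - 4)*(n + 1)^2*(n + 2)*(n - 5)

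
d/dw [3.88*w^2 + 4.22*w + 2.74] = 7.76*w + 4.22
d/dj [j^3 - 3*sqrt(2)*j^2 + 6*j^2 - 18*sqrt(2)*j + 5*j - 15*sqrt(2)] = 3*j^2 - 6*sqrt(2)*j + 12*j - 18*sqrt(2) + 5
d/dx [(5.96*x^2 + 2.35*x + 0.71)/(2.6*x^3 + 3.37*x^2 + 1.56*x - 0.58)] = (-15.496*x^4 - 12.22*x^3 - 4.1599*x^2 - 11.699*x - 2.4706)/(6.76*x^6 + 17.524*x^5 + 19.4689*x^4 + 7.4984*x^3 - 1.4756*x^2 - 1.8096*x + 0.3364)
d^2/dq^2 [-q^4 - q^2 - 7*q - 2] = -12*q^2 - 2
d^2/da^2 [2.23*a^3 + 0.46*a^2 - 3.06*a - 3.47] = 13.38*a + 0.92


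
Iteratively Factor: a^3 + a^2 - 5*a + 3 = (a + 3)*(a^2 - 2*a + 1) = (a - 1)*(a + 3)*(a - 1)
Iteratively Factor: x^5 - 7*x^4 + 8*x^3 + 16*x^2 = (x)*(x^4 - 7*x^3 + 8*x^2 + 16*x) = x*(x - 4)*(x^3 - 3*x^2 - 4*x) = x*(x - 4)*(x + 1)*(x^2 - 4*x) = x^2*(x - 4)*(x + 1)*(x - 4)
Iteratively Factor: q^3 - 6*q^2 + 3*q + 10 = (q - 5)*(q^2 - q - 2) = (q - 5)*(q - 2)*(q + 1)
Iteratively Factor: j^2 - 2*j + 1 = (j - 1)*(j - 1)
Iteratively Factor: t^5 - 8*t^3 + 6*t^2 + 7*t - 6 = (t - 1)*(t^4 + t^3 - 7*t^2 - t + 6) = (t - 1)*(t + 3)*(t^3 - 2*t^2 - t + 2) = (t - 1)*(t + 1)*(t + 3)*(t^2 - 3*t + 2) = (t - 1)^2*(t + 1)*(t + 3)*(t - 2)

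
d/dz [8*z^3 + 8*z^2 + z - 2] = 24*z^2 + 16*z + 1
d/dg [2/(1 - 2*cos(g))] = -4*sin(g)/(2*cos(g) - 1)^2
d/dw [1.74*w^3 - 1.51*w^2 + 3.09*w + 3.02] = 5.22*w^2 - 3.02*w + 3.09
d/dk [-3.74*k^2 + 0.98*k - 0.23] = 0.98 - 7.48*k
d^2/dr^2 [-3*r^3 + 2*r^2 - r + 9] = 4 - 18*r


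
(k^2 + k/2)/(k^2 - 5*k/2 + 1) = k*(2*k + 1)/(2*k^2 - 5*k + 2)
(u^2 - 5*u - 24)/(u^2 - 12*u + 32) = (u + 3)/(u - 4)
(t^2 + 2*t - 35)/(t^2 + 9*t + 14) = (t - 5)/(t + 2)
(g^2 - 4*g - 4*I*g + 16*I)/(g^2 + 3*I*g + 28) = (g - 4)/(g + 7*I)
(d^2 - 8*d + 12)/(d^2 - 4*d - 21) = (-d^2 + 8*d - 12)/(-d^2 + 4*d + 21)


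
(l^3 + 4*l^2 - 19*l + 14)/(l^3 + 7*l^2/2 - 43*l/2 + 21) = 2*(l - 1)/(2*l - 3)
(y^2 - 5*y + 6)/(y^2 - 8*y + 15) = (y - 2)/(y - 5)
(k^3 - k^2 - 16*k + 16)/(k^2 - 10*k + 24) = (k^2 + 3*k - 4)/(k - 6)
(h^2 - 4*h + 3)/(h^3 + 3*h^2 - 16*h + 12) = (h - 3)/(h^2 + 4*h - 12)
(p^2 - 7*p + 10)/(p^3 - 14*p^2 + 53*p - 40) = (p - 2)/(p^2 - 9*p + 8)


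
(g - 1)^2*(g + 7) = g^3 + 5*g^2 - 13*g + 7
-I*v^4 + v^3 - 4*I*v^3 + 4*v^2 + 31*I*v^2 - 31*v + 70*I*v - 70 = (v - 5)*(v + 2)*(v + 7)*(-I*v + 1)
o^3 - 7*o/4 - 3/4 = (o - 3/2)*(o + 1/2)*(o + 1)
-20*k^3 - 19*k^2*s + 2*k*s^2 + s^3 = (-4*k + s)*(k + s)*(5*k + s)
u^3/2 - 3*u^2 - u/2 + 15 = (u/2 + 1)*(u - 5)*(u - 3)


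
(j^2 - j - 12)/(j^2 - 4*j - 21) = (j - 4)/(j - 7)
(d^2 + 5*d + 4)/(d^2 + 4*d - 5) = (d^2 + 5*d + 4)/(d^2 + 4*d - 5)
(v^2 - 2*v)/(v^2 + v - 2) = v*(v - 2)/(v^2 + v - 2)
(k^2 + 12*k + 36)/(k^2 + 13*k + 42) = (k + 6)/(k + 7)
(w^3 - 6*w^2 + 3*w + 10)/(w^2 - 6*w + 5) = (w^2 - w - 2)/(w - 1)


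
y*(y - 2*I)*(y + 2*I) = y^3 + 4*y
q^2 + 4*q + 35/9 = (q + 5/3)*(q + 7/3)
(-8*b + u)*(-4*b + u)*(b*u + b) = 32*b^3*u + 32*b^3 - 12*b^2*u^2 - 12*b^2*u + b*u^3 + b*u^2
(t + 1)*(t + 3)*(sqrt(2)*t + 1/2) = sqrt(2)*t^3 + t^2/2 + 4*sqrt(2)*t^2 + 2*t + 3*sqrt(2)*t + 3/2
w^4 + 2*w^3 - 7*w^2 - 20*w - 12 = (w - 3)*(w + 1)*(w + 2)^2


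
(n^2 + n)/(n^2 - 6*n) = (n + 1)/(n - 6)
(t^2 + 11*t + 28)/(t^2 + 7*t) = (t + 4)/t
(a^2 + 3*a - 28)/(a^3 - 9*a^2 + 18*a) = (a^2 + 3*a - 28)/(a*(a^2 - 9*a + 18))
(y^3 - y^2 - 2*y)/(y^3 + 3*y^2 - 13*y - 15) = y*(y - 2)/(y^2 + 2*y - 15)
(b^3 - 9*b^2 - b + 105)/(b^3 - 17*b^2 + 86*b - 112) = (b^2 - 2*b - 15)/(b^2 - 10*b + 16)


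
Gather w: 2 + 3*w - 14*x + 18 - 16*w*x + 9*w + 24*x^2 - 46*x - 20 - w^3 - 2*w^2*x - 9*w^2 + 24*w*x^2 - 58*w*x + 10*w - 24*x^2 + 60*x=-w^3 + w^2*(-2*x - 9) + w*(24*x^2 - 74*x + 22)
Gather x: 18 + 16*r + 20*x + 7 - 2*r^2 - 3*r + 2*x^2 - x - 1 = -2*r^2 + 13*r + 2*x^2 + 19*x + 24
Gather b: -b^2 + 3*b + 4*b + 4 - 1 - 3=-b^2 + 7*b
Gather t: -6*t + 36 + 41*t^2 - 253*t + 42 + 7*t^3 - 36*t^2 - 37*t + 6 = 7*t^3 + 5*t^2 - 296*t + 84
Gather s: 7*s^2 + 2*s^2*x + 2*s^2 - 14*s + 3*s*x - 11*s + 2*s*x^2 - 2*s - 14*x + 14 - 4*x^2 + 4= s^2*(2*x + 9) + s*(2*x^2 + 3*x - 27) - 4*x^2 - 14*x + 18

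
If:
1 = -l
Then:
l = -1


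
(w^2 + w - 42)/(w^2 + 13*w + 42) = (w - 6)/(w + 6)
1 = 1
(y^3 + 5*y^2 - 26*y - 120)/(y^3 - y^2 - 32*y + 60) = (y + 4)/(y - 2)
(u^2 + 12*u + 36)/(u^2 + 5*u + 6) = (u^2 + 12*u + 36)/(u^2 + 5*u + 6)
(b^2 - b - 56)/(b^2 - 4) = (b^2 - b - 56)/(b^2 - 4)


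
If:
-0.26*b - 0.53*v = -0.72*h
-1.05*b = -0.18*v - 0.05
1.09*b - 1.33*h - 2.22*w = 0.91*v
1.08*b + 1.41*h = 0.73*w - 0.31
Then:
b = 0.01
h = -0.14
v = -0.20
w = 0.17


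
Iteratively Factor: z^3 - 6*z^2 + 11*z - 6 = (z - 3)*(z^2 - 3*z + 2) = (z - 3)*(z - 2)*(z - 1)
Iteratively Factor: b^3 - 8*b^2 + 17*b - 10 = (b - 5)*(b^2 - 3*b + 2) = (b - 5)*(b - 2)*(b - 1)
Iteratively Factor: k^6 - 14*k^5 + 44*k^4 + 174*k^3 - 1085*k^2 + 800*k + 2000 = (k - 5)*(k^5 - 9*k^4 - k^3 + 169*k^2 - 240*k - 400) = (k - 5)*(k - 4)*(k^4 - 5*k^3 - 21*k^2 + 85*k + 100) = (k - 5)^2*(k - 4)*(k^3 - 21*k - 20) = (k - 5)^2*(k - 4)*(k + 1)*(k^2 - k - 20) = (k - 5)^3*(k - 4)*(k + 1)*(k + 4)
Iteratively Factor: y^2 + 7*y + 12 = (y + 4)*(y + 3)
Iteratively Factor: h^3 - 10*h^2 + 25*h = (h - 5)*(h^2 - 5*h) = (h - 5)^2*(h)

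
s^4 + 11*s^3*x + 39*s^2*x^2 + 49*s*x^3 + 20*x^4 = (s + x)^2*(s + 4*x)*(s + 5*x)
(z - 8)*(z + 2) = z^2 - 6*z - 16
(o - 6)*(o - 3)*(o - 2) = o^3 - 11*o^2 + 36*o - 36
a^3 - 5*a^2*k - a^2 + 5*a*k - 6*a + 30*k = (a - 3)*(a + 2)*(a - 5*k)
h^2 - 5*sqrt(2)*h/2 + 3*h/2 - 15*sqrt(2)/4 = (h + 3/2)*(h - 5*sqrt(2)/2)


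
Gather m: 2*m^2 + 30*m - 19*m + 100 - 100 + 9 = 2*m^2 + 11*m + 9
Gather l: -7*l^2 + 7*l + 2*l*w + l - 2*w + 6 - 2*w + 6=-7*l^2 + l*(2*w + 8) - 4*w + 12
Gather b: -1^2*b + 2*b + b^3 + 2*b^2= b^3 + 2*b^2 + b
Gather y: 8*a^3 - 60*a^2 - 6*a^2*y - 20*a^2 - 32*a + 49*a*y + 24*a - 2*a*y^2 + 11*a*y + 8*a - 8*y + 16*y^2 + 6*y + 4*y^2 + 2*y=8*a^3 - 80*a^2 + y^2*(20 - 2*a) + y*(-6*a^2 + 60*a)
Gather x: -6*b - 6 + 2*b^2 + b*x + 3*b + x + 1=2*b^2 - 3*b + x*(b + 1) - 5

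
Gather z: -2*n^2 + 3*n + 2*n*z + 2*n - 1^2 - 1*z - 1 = -2*n^2 + 5*n + z*(2*n - 1) - 2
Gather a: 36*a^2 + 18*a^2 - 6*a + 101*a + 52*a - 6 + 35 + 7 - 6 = 54*a^2 + 147*a + 30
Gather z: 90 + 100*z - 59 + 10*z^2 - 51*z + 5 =10*z^2 + 49*z + 36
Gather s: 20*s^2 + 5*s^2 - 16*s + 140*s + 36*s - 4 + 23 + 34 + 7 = 25*s^2 + 160*s + 60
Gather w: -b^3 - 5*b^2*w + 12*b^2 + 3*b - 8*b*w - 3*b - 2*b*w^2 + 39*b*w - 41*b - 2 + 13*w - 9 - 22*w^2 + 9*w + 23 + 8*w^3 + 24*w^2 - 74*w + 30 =-b^3 + 12*b^2 - 41*b + 8*w^3 + w^2*(2 - 2*b) + w*(-5*b^2 + 31*b - 52) + 42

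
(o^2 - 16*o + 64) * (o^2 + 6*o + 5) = o^4 - 10*o^3 - 27*o^2 + 304*o + 320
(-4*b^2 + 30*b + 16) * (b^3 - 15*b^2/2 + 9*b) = -4*b^5 + 60*b^4 - 245*b^3 + 150*b^2 + 144*b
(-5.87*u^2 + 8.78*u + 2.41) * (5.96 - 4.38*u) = 25.7106*u^3 - 73.4416*u^2 + 41.773*u + 14.3636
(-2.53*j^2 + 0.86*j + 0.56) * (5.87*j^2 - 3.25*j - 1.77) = -14.8511*j^4 + 13.2707*j^3 + 4.9703*j^2 - 3.3422*j - 0.9912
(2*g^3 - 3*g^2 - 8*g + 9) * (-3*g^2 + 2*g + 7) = -6*g^5 + 13*g^4 + 32*g^3 - 64*g^2 - 38*g + 63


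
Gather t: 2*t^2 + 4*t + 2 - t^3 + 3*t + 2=-t^3 + 2*t^2 + 7*t + 4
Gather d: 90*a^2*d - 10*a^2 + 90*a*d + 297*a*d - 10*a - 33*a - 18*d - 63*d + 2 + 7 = -10*a^2 - 43*a + d*(90*a^2 + 387*a - 81) + 9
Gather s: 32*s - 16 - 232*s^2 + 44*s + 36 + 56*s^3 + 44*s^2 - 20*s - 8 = 56*s^3 - 188*s^2 + 56*s + 12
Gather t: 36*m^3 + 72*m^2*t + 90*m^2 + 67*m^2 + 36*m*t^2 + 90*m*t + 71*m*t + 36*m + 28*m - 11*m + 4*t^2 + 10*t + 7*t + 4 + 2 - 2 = 36*m^3 + 157*m^2 + 53*m + t^2*(36*m + 4) + t*(72*m^2 + 161*m + 17) + 4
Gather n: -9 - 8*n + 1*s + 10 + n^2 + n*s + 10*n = n^2 + n*(s + 2) + s + 1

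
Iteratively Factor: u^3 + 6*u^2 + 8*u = (u + 4)*(u^2 + 2*u) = (u + 2)*(u + 4)*(u)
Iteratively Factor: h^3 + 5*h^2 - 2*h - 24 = (h + 4)*(h^2 + h - 6) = (h - 2)*(h + 4)*(h + 3)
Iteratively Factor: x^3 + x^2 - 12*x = (x)*(x^2 + x - 12) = x*(x + 4)*(x - 3)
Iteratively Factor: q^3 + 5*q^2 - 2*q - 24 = (q + 4)*(q^2 + q - 6) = (q + 3)*(q + 4)*(q - 2)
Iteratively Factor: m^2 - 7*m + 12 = (m - 4)*(m - 3)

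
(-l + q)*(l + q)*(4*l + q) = -4*l^3 - l^2*q + 4*l*q^2 + q^3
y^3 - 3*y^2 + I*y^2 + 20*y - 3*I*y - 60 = (y - 3)*(y - 4*I)*(y + 5*I)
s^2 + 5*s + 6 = (s + 2)*(s + 3)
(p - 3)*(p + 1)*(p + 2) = p^3 - 7*p - 6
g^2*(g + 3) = g^3 + 3*g^2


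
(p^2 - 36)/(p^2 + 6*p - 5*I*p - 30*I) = (p - 6)/(p - 5*I)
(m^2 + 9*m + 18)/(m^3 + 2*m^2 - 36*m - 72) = (m + 3)/(m^2 - 4*m - 12)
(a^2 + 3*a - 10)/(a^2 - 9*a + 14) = (a + 5)/(a - 7)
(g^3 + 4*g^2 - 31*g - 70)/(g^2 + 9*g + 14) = g - 5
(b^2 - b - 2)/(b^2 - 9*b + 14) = (b + 1)/(b - 7)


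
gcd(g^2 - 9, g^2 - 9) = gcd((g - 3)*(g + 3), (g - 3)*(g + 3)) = g^2 - 9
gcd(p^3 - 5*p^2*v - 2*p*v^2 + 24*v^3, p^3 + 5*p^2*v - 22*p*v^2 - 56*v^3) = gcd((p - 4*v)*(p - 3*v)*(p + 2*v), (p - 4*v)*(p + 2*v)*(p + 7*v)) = p^2 - 2*p*v - 8*v^2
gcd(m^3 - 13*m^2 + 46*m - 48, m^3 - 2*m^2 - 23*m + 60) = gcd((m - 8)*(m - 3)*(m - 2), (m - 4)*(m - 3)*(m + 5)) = m - 3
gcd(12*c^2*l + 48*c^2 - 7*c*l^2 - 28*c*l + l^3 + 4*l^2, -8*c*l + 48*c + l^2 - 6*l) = 1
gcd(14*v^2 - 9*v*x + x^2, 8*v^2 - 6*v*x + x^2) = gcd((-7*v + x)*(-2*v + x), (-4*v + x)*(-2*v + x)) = -2*v + x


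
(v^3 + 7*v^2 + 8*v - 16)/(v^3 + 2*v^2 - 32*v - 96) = (v - 1)/(v - 6)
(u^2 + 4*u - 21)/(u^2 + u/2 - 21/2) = 2*(u + 7)/(2*u + 7)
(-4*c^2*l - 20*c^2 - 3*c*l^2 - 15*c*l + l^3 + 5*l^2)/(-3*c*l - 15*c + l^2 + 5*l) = (4*c^2 + 3*c*l - l^2)/(3*c - l)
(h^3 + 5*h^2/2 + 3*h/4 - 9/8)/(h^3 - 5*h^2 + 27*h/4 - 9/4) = (4*h^2 + 12*h + 9)/(2*(2*h^2 - 9*h + 9))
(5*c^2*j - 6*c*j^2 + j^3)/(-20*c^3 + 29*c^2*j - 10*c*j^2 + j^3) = -j/(4*c - j)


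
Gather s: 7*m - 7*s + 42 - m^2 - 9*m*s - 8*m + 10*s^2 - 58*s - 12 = -m^2 - m + 10*s^2 + s*(-9*m - 65) + 30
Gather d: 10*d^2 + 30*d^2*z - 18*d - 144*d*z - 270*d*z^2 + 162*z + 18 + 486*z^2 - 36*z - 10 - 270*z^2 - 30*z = d^2*(30*z + 10) + d*(-270*z^2 - 144*z - 18) + 216*z^2 + 96*z + 8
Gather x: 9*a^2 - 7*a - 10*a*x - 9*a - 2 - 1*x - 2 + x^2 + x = 9*a^2 - 10*a*x - 16*a + x^2 - 4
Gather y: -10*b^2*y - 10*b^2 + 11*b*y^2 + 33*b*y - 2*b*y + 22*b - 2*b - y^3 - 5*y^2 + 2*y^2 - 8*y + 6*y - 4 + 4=-10*b^2 + 20*b - y^3 + y^2*(11*b - 3) + y*(-10*b^2 + 31*b - 2)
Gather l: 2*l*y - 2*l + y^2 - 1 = l*(2*y - 2) + y^2 - 1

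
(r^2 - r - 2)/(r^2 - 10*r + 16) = (r + 1)/(r - 8)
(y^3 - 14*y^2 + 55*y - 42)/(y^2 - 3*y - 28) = (y^2 - 7*y + 6)/(y + 4)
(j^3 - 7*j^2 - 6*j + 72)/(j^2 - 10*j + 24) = j + 3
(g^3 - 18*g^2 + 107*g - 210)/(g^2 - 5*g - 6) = (g^2 - 12*g + 35)/(g + 1)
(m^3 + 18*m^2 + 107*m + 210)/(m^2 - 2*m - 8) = (m^3 + 18*m^2 + 107*m + 210)/(m^2 - 2*m - 8)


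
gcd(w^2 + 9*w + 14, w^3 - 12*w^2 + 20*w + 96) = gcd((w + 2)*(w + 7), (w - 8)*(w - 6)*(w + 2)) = w + 2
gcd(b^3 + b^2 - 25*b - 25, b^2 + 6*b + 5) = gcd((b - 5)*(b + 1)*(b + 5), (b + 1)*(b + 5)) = b^2 + 6*b + 5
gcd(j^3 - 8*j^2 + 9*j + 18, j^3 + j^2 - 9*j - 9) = j^2 - 2*j - 3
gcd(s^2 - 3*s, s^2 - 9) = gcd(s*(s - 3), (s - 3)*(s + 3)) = s - 3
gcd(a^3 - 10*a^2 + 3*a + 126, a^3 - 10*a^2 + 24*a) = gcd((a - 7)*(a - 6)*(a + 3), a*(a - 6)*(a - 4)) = a - 6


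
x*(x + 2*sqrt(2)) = x^2 + 2*sqrt(2)*x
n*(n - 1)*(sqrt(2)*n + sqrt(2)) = sqrt(2)*n^3 - sqrt(2)*n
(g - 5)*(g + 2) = g^2 - 3*g - 10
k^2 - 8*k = k*(k - 8)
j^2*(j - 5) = j^3 - 5*j^2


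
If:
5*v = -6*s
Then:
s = -5*v/6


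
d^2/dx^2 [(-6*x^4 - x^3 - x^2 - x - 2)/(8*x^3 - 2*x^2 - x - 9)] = 2*(-152*x^6 - 1548*x^5 - 1518*x^4 - 673*x^3 - 3297*x^2 - 633*x - 38)/(512*x^9 - 384*x^8 - 96*x^7 - 1640*x^6 + 876*x^5 + 318*x^4 + 1835*x^3 - 513*x^2 - 243*x - 729)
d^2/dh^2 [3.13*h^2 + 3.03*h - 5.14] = 6.26000000000000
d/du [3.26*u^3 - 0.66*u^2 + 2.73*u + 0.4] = 9.78*u^2 - 1.32*u + 2.73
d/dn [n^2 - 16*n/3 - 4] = 2*n - 16/3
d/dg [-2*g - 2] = -2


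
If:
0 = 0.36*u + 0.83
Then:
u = -2.31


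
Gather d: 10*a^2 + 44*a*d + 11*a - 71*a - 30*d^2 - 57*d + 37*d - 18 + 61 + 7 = 10*a^2 - 60*a - 30*d^2 + d*(44*a - 20) + 50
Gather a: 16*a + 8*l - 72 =16*a + 8*l - 72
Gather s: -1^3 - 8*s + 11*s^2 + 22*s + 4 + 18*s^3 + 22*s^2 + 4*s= 18*s^3 + 33*s^2 + 18*s + 3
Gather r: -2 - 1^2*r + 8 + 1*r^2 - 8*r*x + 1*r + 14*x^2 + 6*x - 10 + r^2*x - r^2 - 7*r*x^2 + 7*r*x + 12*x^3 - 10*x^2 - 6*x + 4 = r^2*x + r*(-7*x^2 - x) + 12*x^3 + 4*x^2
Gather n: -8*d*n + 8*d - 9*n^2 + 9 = -8*d*n + 8*d - 9*n^2 + 9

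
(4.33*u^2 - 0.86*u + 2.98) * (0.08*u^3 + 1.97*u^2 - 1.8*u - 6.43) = 0.3464*u^5 + 8.4613*u^4 - 9.2498*u^3 - 20.4233*u^2 + 0.1658*u - 19.1614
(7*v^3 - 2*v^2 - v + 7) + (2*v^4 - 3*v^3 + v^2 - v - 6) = 2*v^4 + 4*v^3 - v^2 - 2*v + 1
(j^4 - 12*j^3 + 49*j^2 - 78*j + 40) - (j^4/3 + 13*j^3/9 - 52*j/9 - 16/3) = 2*j^4/3 - 121*j^3/9 + 49*j^2 - 650*j/9 + 136/3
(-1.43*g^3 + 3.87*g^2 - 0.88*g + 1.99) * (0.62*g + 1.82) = -0.8866*g^4 - 0.2032*g^3 + 6.4978*g^2 - 0.3678*g + 3.6218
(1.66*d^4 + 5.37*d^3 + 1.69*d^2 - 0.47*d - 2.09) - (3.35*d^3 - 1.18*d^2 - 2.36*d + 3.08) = 1.66*d^4 + 2.02*d^3 + 2.87*d^2 + 1.89*d - 5.17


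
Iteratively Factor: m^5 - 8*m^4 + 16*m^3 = (m - 4)*(m^4 - 4*m^3) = m*(m - 4)*(m^3 - 4*m^2) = m^2*(m - 4)*(m^2 - 4*m) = m^2*(m - 4)^2*(m)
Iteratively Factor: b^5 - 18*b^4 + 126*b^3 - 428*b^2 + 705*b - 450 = (b - 3)*(b^4 - 15*b^3 + 81*b^2 - 185*b + 150) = (b - 5)*(b - 3)*(b^3 - 10*b^2 + 31*b - 30) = (b - 5)*(b - 3)*(b - 2)*(b^2 - 8*b + 15) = (b - 5)*(b - 3)^2*(b - 2)*(b - 5)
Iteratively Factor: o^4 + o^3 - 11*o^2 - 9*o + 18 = (o - 1)*(o^3 + 2*o^2 - 9*o - 18) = (o - 3)*(o - 1)*(o^2 + 5*o + 6) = (o - 3)*(o - 1)*(o + 3)*(o + 2)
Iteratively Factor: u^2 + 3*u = (u + 3)*(u)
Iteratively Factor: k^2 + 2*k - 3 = (k + 3)*(k - 1)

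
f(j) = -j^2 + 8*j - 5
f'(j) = 8 - 2*j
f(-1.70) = -21.49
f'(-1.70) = 11.40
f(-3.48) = -44.95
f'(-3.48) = 14.96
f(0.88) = 1.27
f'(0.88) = 6.24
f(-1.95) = -24.40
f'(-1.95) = 11.90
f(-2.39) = -29.83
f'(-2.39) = 12.78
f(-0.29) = -7.40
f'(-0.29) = 8.58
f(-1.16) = -15.63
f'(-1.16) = 10.32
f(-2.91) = -36.75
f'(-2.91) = 13.82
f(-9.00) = -158.00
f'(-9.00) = 26.00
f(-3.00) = -38.00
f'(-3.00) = 14.00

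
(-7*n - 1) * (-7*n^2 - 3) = 49*n^3 + 7*n^2 + 21*n + 3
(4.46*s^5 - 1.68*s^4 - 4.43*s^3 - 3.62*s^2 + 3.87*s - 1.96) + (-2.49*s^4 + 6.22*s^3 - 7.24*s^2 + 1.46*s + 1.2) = 4.46*s^5 - 4.17*s^4 + 1.79*s^3 - 10.86*s^2 + 5.33*s - 0.76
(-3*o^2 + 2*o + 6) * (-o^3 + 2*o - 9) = 3*o^5 - 2*o^4 - 12*o^3 + 31*o^2 - 6*o - 54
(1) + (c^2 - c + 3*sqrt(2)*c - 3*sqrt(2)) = c^2 - c + 3*sqrt(2)*c - 3*sqrt(2) + 1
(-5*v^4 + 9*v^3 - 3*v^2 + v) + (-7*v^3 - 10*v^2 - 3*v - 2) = -5*v^4 + 2*v^3 - 13*v^2 - 2*v - 2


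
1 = 1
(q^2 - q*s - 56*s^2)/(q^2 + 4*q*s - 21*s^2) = (q - 8*s)/(q - 3*s)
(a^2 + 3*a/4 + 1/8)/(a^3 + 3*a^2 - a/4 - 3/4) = (4*a + 1)/(2*(2*a^2 + 5*a - 3))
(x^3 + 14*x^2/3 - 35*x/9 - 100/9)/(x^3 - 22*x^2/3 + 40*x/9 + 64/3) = (3*x^2 + 10*x - 25)/(3*x^2 - 26*x + 48)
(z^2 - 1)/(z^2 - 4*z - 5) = (z - 1)/(z - 5)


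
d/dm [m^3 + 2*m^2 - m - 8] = 3*m^2 + 4*m - 1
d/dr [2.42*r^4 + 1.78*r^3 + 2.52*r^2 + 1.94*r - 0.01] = 9.68*r^3 + 5.34*r^2 + 5.04*r + 1.94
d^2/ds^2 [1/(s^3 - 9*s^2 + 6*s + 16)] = 6*((3 - s)*(s^3 - 9*s^2 + 6*s + 16) + 3*(s^2 - 6*s + 2)^2)/(s^3 - 9*s^2 + 6*s + 16)^3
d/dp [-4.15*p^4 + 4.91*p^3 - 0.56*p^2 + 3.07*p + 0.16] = -16.6*p^3 + 14.73*p^2 - 1.12*p + 3.07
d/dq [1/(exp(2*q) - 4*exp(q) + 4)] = 2*(2 - exp(q))*exp(q)/(exp(2*q) - 4*exp(q) + 4)^2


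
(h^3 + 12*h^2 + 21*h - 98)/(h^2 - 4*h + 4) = (h^2 + 14*h + 49)/(h - 2)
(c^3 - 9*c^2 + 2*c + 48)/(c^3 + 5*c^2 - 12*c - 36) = (c - 8)/(c + 6)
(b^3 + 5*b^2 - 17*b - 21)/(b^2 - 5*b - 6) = (b^2 + 4*b - 21)/(b - 6)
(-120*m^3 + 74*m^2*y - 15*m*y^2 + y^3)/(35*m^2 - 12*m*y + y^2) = (24*m^2 - 10*m*y + y^2)/(-7*m + y)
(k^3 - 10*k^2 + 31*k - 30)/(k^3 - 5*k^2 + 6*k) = (k - 5)/k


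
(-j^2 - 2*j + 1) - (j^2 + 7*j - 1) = -2*j^2 - 9*j + 2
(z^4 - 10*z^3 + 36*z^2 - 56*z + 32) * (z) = z^5 - 10*z^4 + 36*z^3 - 56*z^2 + 32*z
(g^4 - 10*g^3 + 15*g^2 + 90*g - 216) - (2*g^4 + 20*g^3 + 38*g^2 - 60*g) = -g^4 - 30*g^3 - 23*g^2 + 150*g - 216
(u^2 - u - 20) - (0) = u^2 - u - 20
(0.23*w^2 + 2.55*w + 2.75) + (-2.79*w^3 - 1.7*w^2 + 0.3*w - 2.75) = -2.79*w^3 - 1.47*w^2 + 2.85*w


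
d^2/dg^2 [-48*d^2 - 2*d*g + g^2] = 2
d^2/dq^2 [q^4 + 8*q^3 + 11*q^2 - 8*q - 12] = 12*q^2 + 48*q + 22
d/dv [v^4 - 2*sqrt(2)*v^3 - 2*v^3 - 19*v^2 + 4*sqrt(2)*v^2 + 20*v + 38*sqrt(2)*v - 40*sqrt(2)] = 4*v^3 - 6*sqrt(2)*v^2 - 6*v^2 - 38*v + 8*sqrt(2)*v + 20 + 38*sqrt(2)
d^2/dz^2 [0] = 0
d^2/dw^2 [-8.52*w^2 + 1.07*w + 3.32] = -17.0400000000000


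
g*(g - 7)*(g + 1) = g^3 - 6*g^2 - 7*g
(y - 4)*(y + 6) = y^2 + 2*y - 24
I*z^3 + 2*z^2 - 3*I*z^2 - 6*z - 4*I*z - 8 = (z - 4)*(z - 2*I)*(I*z + I)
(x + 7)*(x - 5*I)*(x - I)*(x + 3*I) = x^4 + 7*x^3 - 3*I*x^3 + 13*x^2 - 21*I*x^2 + 91*x - 15*I*x - 105*I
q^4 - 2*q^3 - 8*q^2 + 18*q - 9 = (q - 3)*(q - 1)^2*(q + 3)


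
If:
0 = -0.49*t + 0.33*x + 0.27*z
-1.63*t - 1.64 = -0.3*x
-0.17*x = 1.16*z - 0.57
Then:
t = -1.58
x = -3.12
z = 0.95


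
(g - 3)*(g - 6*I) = g^2 - 3*g - 6*I*g + 18*I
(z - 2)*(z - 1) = z^2 - 3*z + 2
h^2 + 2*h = h*(h + 2)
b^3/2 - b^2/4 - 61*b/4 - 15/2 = (b/2 + 1/4)*(b - 6)*(b + 5)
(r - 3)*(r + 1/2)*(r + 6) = r^3 + 7*r^2/2 - 33*r/2 - 9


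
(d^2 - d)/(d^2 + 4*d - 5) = d/(d + 5)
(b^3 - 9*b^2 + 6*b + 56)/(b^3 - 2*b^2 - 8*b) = (b - 7)/b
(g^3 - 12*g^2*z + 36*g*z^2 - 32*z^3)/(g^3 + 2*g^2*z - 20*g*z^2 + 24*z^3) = (g - 8*z)/(g + 6*z)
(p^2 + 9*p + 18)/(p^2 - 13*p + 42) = (p^2 + 9*p + 18)/(p^2 - 13*p + 42)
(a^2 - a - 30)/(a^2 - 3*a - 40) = (a - 6)/(a - 8)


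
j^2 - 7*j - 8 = (j - 8)*(j + 1)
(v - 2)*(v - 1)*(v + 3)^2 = v^4 + 3*v^3 - 7*v^2 - 15*v + 18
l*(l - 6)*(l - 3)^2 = l^4 - 12*l^3 + 45*l^2 - 54*l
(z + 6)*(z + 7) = z^2 + 13*z + 42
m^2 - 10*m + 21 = (m - 7)*(m - 3)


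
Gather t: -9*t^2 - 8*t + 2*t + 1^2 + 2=-9*t^2 - 6*t + 3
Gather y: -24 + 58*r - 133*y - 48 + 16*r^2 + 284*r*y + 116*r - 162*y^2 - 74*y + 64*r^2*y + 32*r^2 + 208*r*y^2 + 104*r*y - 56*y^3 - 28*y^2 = 48*r^2 + 174*r - 56*y^3 + y^2*(208*r - 190) + y*(64*r^2 + 388*r - 207) - 72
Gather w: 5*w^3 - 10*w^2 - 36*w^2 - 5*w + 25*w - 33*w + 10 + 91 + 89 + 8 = 5*w^3 - 46*w^2 - 13*w + 198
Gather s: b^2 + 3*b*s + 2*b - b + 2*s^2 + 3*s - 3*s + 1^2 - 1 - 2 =b^2 + 3*b*s + b + 2*s^2 - 2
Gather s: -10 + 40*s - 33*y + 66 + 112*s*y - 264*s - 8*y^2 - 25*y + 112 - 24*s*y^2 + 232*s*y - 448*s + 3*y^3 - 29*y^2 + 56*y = s*(-24*y^2 + 344*y - 672) + 3*y^3 - 37*y^2 - 2*y + 168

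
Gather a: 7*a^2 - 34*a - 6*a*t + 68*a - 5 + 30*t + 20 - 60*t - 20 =7*a^2 + a*(34 - 6*t) - 30*t - 5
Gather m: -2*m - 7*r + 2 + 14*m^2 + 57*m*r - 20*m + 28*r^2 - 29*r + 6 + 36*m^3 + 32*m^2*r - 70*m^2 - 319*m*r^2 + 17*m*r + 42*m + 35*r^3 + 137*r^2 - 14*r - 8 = 36*m^3 + m^2*(32*r - 56) + m*(-319*r^2 + 74*r + 20) + 35*r^3 + 165*r^2 - 50*r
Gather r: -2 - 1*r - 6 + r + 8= 0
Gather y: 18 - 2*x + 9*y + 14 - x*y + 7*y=-2*x + y*(16 - x) + 32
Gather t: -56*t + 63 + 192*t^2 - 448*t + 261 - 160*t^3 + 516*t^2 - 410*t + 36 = -160*t^3 + 708*t^2 - 914*t + 360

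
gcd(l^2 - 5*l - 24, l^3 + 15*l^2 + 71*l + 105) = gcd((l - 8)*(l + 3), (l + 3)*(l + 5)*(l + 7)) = l + 3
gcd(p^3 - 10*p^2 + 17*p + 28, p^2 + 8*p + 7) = p + 1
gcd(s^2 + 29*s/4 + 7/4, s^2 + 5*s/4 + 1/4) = s + 1/4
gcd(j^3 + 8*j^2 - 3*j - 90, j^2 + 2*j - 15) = j^2 + 2*j - 15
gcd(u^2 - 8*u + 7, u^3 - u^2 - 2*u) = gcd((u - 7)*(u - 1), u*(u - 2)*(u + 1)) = 1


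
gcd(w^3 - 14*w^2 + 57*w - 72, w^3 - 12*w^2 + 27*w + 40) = w - 8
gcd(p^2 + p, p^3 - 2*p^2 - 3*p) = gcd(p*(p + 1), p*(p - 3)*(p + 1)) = p^2 + p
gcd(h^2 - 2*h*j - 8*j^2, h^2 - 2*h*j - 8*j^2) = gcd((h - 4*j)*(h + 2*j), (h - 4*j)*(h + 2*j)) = h^2 - 2*h*j - 8*j^2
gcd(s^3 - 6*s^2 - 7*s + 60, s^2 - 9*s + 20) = s^2 - 9*s + 20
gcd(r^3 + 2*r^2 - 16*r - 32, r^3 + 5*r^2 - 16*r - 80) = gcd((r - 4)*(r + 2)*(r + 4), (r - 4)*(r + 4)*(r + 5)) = r^2 - 16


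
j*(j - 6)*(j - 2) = j^3 - 8*j^2 + 12*j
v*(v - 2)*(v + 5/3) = v^3 - v^2/3 - 10*v/3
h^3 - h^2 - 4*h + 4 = (h - 2)*(h - 1)*(h + 2)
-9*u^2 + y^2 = (-3*u + y)*(3*u + y)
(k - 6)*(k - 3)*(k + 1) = k^3 - 8*k^2 + 9*k + 18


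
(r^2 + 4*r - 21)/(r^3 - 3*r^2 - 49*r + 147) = 1/(r - 7)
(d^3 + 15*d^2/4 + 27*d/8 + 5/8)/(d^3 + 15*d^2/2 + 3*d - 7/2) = (8*d^2 + 22*d + 5)/(4*(2*d^2 + 13*d - 7))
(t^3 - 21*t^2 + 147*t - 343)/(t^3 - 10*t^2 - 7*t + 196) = (t - 7)/(t + 4)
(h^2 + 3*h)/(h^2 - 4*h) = (h + 3)/(h - 4)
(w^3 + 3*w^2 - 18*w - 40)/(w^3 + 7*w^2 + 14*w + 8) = (w^2 + w - 20)/(w^2 + 5*w + 4)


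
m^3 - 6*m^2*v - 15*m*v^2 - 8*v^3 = (m - 8*v)*(m + v)^2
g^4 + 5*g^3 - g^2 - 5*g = g*(g - 1)*(g + 1)*(g + 5)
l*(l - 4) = l^2 - 4*l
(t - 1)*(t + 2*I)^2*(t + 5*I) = t^4 - t^3 + 9*I*t^3 - 24*t^2 - 9*I*t^2 + 24*t - 20*I*t + 20*I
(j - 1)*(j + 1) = j^2 - 1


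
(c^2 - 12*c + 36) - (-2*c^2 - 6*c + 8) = 3*c^2 - 6*c + 28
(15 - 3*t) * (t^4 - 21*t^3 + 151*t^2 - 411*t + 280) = -3*t^5 + 78*t^4 - 768*t^3 + 3498*t^2 - 7005*t + 4200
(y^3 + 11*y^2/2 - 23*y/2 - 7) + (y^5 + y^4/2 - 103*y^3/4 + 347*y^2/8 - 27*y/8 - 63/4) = y^5 + y^4/2 - 99*y^3/4 + 391*y^2/8 - 119*y/8 - 91/4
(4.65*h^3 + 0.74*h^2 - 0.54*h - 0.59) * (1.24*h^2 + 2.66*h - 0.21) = 5.766*h^5 + 13.2866*h^4 + 0.3223*h^3 - 2.3234*h^2 - 1.456*h + 0.1239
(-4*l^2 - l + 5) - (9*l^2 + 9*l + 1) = -13*l^2 - 10*l + 4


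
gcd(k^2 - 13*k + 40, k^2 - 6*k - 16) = k - 8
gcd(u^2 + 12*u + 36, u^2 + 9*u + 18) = u + 6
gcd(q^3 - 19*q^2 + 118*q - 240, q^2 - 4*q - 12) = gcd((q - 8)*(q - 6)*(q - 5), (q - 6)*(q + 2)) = q - 6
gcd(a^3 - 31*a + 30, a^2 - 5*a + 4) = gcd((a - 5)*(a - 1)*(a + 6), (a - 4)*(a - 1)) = a - 1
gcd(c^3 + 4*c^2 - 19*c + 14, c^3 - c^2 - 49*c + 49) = c^2 + 6*c - 7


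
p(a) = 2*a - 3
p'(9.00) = 2.00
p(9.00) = 15.00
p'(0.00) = 2.00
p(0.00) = -3.00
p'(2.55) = 2.00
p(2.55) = 2.10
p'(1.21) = 2.00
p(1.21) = -0.58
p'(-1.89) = 2.00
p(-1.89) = -6.78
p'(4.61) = 2.00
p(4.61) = 6.22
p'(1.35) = 2.00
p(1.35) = -0.30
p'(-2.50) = 2.00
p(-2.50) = -8.00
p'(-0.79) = 2.00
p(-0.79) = -4.58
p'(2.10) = 2.00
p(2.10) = 1.20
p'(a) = 2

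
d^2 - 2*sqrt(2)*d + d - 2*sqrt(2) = (d + 1)*(d - 2*sqrt(2))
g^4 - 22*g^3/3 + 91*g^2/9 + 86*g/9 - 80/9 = (g - 5)*(g - 8/3)*(g - 2/3)*(g + 1)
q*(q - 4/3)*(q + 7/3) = q^3 + q^2 - 28*q/9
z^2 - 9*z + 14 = (z - 7)*(z - 2)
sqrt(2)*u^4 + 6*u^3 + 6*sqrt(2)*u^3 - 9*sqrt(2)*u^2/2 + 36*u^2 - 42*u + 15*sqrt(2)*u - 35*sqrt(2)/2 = (u - 1)*(u + 7)*(u + 5*sqrt(2)/2)*(sqrt(2)*u + 1)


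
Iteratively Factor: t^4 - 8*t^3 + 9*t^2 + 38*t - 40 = (t - 5)*(t^3 - 3*t^2 - 6*t + 8) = (t - 5)*(t - 4)*(t^2 + t - 2) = (t - 5)*(t - 4)*(t - 1)*(t + 2)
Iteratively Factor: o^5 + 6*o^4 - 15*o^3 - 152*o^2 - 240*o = (o)*(o^4 + 6*o^3 - 15*o^2 - 152*o - 240) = o*(o + 3)*(o^3 + 3*o^2 - 24*o - 80) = o*(o + 3)*(o + 4)*(o^2 - o - 20) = o*(o + 3)*(o + 4)^2*(o - 5)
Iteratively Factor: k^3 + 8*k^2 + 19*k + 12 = (k + 1)*(k^2 + 7*k + 12) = (k + 1)*(k + 3)*(k + 4)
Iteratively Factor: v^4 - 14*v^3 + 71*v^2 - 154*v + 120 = (v - 3)*(v^3 - 11*v^2 + 38*v - 40) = (v - 4)*(v - 3)*(v^2 - 7*v + 10) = (v - 5)*(v - 4)*(v - 3)*(v - 2)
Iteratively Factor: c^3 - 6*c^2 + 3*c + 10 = (c - 2)*(c^2 - 4*c - 5) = (c - 2)*(c + 1)*(c - 5)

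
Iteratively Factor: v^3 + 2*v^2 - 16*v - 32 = (v - 4)*(v^2 + 6*v + 8) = (v - 4)*(v + 2)*(v + 4)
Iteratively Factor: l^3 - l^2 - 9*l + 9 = (l - 1)*(l^2 - 9) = (l - 1)*(l + 3)*(l - 3)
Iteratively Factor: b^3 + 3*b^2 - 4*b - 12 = (b + 3)*(b^2 - 4) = (b + 2)*(b + 3)*(b - 2)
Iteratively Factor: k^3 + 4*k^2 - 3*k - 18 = (k - 2)*(k^2 + 6*k + 9) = (k - 2)*(k + 3)*(k + 3)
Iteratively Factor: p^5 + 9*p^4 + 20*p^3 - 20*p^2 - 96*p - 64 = (p + 4)*(p^4 + 5*p^3 - 20*p - 16) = (p + 1)*(p + 4)*(p^3 + 4*p^2 - 4*p - 16) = (p - 2)*(p + 1)*(p + 4)*(p^2 + 6*p + 8) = (p - 2)*(p + 1)*(p + 4)^2*(p + 2)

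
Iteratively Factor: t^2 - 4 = (t - 2)*(t + 2)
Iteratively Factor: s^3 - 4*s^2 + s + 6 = (s - 3)*(s^2 - s - 2) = (s - 3)*(s + 1)*(s - 2)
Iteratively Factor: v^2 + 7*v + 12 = (v + 3)*(v + 4)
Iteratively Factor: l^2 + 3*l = (l)*(l + 3)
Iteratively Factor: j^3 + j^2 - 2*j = (j - 1)*(j^2 + 2*j) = j*(j - 1)*(j + 2)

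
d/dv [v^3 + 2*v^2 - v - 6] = 3*v^2 + 4*v - 1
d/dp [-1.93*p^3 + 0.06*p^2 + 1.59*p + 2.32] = -5.79*p^2 + 0.12*p + 1.59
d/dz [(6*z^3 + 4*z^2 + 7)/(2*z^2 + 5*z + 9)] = (12*z^4 + 60*z^3 + 182*z^2 + 44*z - 35)/(4*z^4 + 20*z^3 + 61*z^2 + 90*z + 81)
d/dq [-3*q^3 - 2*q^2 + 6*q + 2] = -9*q^2 - 4*q + 6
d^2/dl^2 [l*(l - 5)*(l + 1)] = 6*l - 8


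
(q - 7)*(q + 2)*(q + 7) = q^3 + 2*q^2 - 49*q - 98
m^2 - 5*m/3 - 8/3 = (m - 8/3)*(m + 1)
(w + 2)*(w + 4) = w^2 + 6*w + 8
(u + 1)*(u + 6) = u^2 + 7*u + 6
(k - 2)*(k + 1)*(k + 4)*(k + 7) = k^4 + 10*k^3 + 15*k^2 - 50*k - 56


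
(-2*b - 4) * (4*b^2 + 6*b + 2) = -8*b^3 - 28*b^2 - 28*b - 8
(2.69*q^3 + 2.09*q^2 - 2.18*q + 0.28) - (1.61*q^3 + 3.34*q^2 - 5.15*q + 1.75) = 1.08*q^3 - 1.25*q^2 + 2.97*q - 1.47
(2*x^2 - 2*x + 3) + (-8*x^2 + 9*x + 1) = -6*x^2 + 7*x + 4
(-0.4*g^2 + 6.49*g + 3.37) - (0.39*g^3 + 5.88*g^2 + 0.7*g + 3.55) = -0.39*g^3 - 6.28*g^2 + 5.79*g - 0.18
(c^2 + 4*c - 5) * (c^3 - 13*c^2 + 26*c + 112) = c^5 - 9*c^4 - 31*c^3 + 281*c^2 + 318*c - 560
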